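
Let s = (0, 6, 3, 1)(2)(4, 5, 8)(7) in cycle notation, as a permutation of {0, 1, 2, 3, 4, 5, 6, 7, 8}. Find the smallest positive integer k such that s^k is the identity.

12

The disjoint cycles have lengths 4, 3, 1, 1.
The order is lcm(4, 3) = 12.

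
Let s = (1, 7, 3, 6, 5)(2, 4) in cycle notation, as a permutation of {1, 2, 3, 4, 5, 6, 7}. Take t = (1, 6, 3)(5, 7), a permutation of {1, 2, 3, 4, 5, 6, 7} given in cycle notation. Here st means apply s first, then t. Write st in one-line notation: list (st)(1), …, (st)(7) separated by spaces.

5 4 3 2 6 7 1

For each element, apply s then t: 1 → 7 → 5; 2 → 4 → 4; 3 → 6 → 3; 4 → 2 → 2; 5 → 1 → 6; 6 → 5 → 7; 7 → 3 → 1.
So st in one-line form is 5 4 3 2 6 7 1.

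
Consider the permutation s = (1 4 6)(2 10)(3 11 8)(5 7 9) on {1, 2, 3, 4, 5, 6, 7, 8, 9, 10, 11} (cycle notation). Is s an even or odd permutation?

The cycle lengths are 3, 3, 3, 2.
A cycle is odd iff its length is even; s has 1 even-length cycle, so sgn(s) = (−1)^1 and s is odd.

odd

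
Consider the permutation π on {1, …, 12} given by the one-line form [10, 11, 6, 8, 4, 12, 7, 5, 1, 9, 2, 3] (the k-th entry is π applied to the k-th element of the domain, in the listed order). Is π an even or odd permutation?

In disjoint-cycle form the cycle lengths are 3, 3, 3, 2, 1.
A cycle is odd iff its length is even; π has 1 even-length cycle, so sgn(π) = (−1)^1 and π is odd.

odd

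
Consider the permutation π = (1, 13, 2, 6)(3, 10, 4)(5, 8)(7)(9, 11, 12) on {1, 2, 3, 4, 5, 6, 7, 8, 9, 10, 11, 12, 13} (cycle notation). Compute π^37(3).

3 lies in the 3-cycle (3, 10, 4).
Since the cycle has length 3, π^37 acts on it the same as π^1 (37 mod 3 = 1).
Advancing 1 step from 3: 3 → 10.

10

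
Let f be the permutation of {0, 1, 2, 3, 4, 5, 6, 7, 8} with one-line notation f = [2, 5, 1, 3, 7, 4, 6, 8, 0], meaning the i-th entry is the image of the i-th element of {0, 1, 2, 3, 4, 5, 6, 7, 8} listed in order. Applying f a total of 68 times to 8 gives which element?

4

Tracing 8 → 0 → … returns to 8 after 7 steps, so 8 lies in a 7-cycle (0, 2, 1, 5, 4, 7, 8).
Since the cycle has length 7, f^68 acts on it the same as f^5 (68 mod 7 = 5).
Advancing 5 steps from 8: 8 → 0 → 2 → 1 → 5 → 4.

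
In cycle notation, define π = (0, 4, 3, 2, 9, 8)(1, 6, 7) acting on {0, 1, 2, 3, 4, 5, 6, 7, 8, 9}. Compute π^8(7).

6

7 lies in the 3-cycle (1, 6, 7).
On a 3-cycle, π^3 is the identity, so π^8 = π^2 there (8 ≡ 2 mod 3).
Advancing 2 steps from 7: 7 → 1 → 6.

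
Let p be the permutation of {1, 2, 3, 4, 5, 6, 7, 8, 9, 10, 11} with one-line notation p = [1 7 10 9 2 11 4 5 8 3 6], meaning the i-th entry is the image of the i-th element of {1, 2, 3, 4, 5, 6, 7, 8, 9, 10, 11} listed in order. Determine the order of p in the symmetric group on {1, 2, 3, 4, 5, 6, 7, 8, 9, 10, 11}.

The disjoint-cycle form of p has cycle lengths 6, 2, 2, 1.
The order is lcm(6, 2, 2) = 6.

6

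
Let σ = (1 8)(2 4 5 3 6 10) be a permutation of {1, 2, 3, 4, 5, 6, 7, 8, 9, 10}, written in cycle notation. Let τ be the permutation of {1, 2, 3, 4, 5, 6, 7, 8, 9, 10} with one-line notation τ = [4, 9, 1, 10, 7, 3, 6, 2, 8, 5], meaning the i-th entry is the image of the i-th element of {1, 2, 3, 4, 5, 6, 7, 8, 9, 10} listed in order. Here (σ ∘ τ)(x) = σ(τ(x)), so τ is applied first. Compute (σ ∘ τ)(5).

7

(σ ∘ τ)(5) = σ(τ(5)). τ(5) = 7, then σ(7) = 7. So (σ ∘ τ)(5) = 7.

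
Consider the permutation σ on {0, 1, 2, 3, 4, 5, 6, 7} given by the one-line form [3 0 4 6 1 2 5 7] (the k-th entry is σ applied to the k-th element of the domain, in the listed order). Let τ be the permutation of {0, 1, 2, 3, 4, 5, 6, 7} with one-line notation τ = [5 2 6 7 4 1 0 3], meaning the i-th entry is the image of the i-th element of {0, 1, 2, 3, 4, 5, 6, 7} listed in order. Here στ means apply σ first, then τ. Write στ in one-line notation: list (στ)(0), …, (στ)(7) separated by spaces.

(στ)(x) = τ(σ(x)). Computing each image: τ(σ(0)) = τ(3) = 7, τ(σ(1)) = τ(0) = 5, τ(σ(2)) = τ(4) = 4, τ(σ(3)) = τ(6) = 0, τ(σ(4)) = τ(1) = 2, τ(σ(5)) = τ(2) = 6, τ(σ(6)) = τ(5) = 1, τ(σ(7)) = τ(7) = 3.
Hence στ = [7 5 4 0 2 6 1 3].

7 5 4 0 2 6 1 3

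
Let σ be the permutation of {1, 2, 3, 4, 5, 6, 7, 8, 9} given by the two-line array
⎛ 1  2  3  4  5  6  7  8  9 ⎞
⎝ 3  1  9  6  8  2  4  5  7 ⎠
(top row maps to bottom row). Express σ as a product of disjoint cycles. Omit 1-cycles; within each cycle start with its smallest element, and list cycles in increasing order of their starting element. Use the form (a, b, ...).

(1, 3, 9, 7, 4, 6, 2)(5, 8)

From 1: 1 → 3 → 9 → 7 → 4 → 6 → 2 → 1, closing the cycle (1, 3, 9, 7, 4, 6, 2).
Repeating from the next unused element and collecting all non-trivial cycles gives (1, 3, 9, 7, 4, 6, 2)(5, 8).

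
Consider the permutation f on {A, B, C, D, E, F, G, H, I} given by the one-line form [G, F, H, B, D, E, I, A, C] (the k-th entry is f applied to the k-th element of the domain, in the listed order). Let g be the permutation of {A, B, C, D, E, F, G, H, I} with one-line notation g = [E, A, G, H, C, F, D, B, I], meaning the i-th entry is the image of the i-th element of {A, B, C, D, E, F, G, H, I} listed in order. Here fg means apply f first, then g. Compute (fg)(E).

f(E) = D, then g(D) = H; composing gives (fg)(E) = H.

H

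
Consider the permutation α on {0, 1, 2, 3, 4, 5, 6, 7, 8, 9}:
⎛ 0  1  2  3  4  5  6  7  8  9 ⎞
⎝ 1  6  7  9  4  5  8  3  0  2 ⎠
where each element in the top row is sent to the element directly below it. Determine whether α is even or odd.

even

In disjoint-cycle form the cycle lengths are 4, 4, 1, 1.
A cycle of length ℓ contributes ℓ−1 transpositions, so α is a product of 3 + 3 = 6 transpositions — even.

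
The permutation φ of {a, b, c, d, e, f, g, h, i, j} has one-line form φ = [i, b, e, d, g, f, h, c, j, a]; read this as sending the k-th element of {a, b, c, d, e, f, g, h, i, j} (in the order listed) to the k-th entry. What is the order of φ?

12

Decomposing into disjoint cycles gives cycle lengths 4, 3, 1, 1, 1.
Since disjoint cycles commute, ord(φ) = lcm(4, 3) = 12.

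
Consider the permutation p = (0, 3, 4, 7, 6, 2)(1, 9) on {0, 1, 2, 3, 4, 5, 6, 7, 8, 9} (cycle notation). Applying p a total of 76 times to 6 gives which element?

4

6 lies in the 6-cycle (0, 3, 4, 7, 6, 2).
On a 6-cycle, p^6 is the identity, so p^76 = p^4 there (76 ≡ 4 mod 6).
Stepping 4 places around the cycle: 6 → 2 → 0 → 3 → 4.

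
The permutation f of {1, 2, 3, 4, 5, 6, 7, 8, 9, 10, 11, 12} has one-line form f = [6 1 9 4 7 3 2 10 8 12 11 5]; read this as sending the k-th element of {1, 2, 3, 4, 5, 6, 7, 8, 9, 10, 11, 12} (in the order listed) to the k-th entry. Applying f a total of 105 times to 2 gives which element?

8

Tracing 2 → 1 → … returns to 2 after 10 steps, so 2 lies in a 10-cycle (1, 6, 3, 9, 8, 10, 12, 5, 7, 2).
Powers repeat with period 10 on this cycle, and 105 mod 10 = 5, so f^105(2) = f^5(2).
Stepping 5 places around the cycle: 2 → 1 → 6 → 3 → 9 → 8.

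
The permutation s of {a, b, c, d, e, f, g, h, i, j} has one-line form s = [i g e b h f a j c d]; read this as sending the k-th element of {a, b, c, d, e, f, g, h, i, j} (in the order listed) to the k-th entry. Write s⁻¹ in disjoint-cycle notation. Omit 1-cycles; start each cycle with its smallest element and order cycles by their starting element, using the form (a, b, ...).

First write s in disjoint cycles: (a, i, c, e, h, j, d, b, g).
The inverse reverses every cycle; in canonical form, s⁻¹ = (a, g, b, d, j, h, e, c, i).

(a, g, b, d, j, h, e, c, i)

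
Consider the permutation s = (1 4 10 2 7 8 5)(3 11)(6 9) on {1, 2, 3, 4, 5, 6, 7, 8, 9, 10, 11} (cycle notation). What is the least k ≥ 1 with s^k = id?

The disjoint cycles have lengths 7, 2, 2.
The order of s is the least common multiple of its cycle lengths: lcm(7, 2, 2) = 14.

14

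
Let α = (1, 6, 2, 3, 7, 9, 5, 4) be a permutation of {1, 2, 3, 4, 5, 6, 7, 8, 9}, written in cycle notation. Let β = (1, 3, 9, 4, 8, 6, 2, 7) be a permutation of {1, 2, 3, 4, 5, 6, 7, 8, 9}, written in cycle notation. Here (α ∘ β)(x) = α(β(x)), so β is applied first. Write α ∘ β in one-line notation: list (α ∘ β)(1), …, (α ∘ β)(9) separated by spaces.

7 9 5 8 4 3 6 2 1

(α ∘ β)(x) = α(β(x)). Computing each image: α(β(1)) = α(3) = 7, α(β(2)) = α(7) = 9, α(β(3)) = α(9) = 5, α(β(4)) = α(8) = 8, α(β(5)) = α(5) = 4, α(β(6)) = α(2) = 3, α(β(7)) = α(1) = 6, α(β(8)) = α(6) = 2, α(β(9)) = α(4) = 1.
Hence α ∘ β = [7 9 5 8 4 3 6 2 1].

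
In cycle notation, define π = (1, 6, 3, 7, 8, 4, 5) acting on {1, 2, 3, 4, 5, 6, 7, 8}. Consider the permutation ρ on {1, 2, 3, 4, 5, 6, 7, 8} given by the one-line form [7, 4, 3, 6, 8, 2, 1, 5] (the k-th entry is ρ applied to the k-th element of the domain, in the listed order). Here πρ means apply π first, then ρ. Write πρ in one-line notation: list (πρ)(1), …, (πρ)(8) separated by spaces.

(πρ)(x) = ρ(π(x)). Computing each image: ρ(π(1)) = ρ(6) = 2, ρ(π(2)) = ρ(2) = 4, ρ(π(3)) = ρ(7) = 1, ρ(π(4)) = ρ(5) = 8, ρ(π(5)) = ρ(1) = 7, ρ(π(6)) = ρ(3) = 3, ρ(π(7)) = ρ(8) = 5, ρ(π(8)) = ρ(4) = 6.
Hence πρ = [2 4 1 8 7 3 5 6].

2 4 1 8 7 3 5 6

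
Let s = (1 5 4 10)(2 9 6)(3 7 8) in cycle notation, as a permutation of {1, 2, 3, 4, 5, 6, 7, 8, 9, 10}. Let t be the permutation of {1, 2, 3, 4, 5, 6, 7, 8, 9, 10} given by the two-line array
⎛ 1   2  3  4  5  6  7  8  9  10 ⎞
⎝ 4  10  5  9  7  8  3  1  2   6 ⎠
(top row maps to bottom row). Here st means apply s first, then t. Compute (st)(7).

(st)(7) = t(s(7)). s(7) = 8, then t(8) = 1. So (st)(7) = 1.

1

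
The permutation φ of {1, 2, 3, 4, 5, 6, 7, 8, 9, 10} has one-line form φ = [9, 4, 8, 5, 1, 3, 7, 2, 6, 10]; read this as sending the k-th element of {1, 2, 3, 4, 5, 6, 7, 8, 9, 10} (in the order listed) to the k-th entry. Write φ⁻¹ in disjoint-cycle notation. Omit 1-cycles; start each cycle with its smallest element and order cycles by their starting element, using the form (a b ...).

The cycle decomposition of φ is (1 9 6 3 8 2 4 5).
Reversing each cycle (and rotating so the smallest element leads) gives φ⁻¹ = (1 5 4 2 8 3 6 9).

(1 5 4 2 8 3 6 9)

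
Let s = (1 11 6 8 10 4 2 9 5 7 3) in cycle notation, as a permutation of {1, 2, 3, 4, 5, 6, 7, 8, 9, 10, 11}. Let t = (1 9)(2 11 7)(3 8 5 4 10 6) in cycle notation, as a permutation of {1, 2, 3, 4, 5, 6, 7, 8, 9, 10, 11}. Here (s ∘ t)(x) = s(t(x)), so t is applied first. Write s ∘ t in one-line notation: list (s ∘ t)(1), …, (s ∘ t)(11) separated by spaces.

For each element, apply t then s: 1 → 9 → 5; 2 → 11 → 6; 3 → 8 → 10; 4 → 10 → 4; 5 → 4 → 2; 6 → 3 → 1; 7 → 2 → 9; 8 → 5 → 7; 9 → 1 → 11; 10 → 6 → 8; 11 → 7 → 3.
So s ∘ t in one-line form is 5 6 10 4 2 1 9 7 11 8 3.

5 6 10 4 2 1 9 7 11 8 3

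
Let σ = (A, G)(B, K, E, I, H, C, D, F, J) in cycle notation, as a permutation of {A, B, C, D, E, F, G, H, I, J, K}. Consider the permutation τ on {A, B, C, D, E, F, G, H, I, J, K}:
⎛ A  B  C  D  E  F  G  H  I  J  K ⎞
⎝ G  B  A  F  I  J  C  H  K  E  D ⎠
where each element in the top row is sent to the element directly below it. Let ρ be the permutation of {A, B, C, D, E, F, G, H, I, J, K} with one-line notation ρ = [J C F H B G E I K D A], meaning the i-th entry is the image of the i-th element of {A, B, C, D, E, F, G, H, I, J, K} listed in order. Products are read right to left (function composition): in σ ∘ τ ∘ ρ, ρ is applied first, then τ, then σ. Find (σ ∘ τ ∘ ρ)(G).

H

Apply the permutations in order: ρ(G) = E, then τ(E) = I, then σ(I) = H. So (σ ∘ τ ∘ ρ)(G) = H.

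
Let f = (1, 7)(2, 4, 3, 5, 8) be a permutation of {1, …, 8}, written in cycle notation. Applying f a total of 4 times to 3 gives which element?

4

3 lies in the 5-cycle (2, 4, 3, 5, 8).
Advancing 4 steps from 3: 3 → 5 → 8 → 2 → 4.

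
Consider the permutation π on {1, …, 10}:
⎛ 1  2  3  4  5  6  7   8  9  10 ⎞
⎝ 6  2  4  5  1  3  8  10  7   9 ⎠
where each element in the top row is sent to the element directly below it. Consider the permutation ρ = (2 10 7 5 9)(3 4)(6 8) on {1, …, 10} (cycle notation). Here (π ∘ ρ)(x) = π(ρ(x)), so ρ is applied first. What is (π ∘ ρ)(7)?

1

First apply ρ: ρ(7) = 5, then π(5) = 1. Thus (π ∘ ρ)(7) = 1.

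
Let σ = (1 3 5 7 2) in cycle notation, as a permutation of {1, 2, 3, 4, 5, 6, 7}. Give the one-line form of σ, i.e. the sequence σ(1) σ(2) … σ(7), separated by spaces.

3 1 5 4 7 6 2

Each element maps to the next entry in its cycle (wrapping to the front): 1→3, 2→1, 3→5, 4→4, 5→7, 6→6, 7→2.
Listing these in domain order gives 3 1 5 4 7 6 2.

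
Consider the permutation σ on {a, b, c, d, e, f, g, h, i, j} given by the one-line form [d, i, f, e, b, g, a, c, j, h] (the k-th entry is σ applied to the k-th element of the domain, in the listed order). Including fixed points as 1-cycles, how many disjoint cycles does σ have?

1

The cycle decomposition is (a, d, e, b, i, j, h, c, f, g), which has 1 cycle (counting 1-cycles).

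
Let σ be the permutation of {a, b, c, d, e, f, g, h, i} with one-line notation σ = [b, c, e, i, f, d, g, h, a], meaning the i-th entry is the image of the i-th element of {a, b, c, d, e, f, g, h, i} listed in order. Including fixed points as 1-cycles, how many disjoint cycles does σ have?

3

The cycle decomposition is (a, b, c, e, f, d, i)(g)(h), which has 3 cycles (counting 1-cycles).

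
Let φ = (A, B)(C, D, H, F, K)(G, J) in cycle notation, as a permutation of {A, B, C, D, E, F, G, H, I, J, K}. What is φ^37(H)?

K

H lies in the 5-cycle (C, D, H, F, K).
Since the cycle has length 5, φ^37 acts on it the same as φ^2 (37 mod 5 = 2).
Advancing 2 steps from H: H → F → K.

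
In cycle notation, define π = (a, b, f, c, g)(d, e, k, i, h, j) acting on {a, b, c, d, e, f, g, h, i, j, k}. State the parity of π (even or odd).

odd

The cycle lengths are 6, 5.
A cycle is odd iff its length is even; π has 1 even-length cycle, so sgn(π) = (−1)^1 and π is odd.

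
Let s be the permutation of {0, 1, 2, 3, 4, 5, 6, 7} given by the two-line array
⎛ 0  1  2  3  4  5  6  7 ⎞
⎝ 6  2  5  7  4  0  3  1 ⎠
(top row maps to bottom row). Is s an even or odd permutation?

even

In disjoint-cycle form the cycle lengths are 7, 1.
A cycle of length ℓ contributes ℓ−1 transpositions, so s is a product of 6 transpositions — even.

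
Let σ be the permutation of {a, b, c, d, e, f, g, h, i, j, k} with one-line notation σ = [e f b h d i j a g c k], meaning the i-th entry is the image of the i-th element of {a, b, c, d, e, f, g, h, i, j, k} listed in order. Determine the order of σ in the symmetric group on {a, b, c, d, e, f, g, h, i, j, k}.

12

Decomposing into disjoint cycles gives cycle lengths 6, 4, 1.
The order is lcm(6, 4) = 12.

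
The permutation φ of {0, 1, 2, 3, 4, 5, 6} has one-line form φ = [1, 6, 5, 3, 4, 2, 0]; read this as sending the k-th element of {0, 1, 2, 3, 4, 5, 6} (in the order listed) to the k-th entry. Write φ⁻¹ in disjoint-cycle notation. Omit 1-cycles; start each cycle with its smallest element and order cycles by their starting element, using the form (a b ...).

(0 6 1)(2 5)

The cycle decomposition of φ is (0 1 6)(2 5).
Reversing each cycle (and rotating so the smallest element leads) gives φ⁻¹ = (0 6 1)(2 5).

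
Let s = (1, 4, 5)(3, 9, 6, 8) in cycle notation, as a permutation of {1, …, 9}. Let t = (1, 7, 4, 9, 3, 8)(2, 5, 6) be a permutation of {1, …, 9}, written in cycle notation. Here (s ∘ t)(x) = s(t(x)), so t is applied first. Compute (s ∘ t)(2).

1

(s ∘ t)(2) = s(t(2)). t(2) = 5, then s(5) = 1. So (s ∘ t)(2) = 1.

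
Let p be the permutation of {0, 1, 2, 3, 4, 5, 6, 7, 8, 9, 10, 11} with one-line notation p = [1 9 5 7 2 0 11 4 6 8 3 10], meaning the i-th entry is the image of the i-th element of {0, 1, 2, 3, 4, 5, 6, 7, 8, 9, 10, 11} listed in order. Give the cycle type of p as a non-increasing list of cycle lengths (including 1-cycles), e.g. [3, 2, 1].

[12]

The disjoint cycles are (0 1 9 8 6 11 10 3 7 4 2 5), with lengths 12 in non-increasing order.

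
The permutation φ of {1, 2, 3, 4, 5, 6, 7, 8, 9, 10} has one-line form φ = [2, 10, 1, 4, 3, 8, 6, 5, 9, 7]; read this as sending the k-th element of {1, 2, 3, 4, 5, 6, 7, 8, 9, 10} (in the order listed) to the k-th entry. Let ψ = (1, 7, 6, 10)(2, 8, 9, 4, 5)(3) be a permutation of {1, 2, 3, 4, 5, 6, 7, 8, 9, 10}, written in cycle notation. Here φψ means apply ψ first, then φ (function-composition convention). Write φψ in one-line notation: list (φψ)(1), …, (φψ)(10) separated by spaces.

For each element, apply ψ then φ: 1 → 7 → 6; 2 → 8 → 5; 3 → 3 → 1; 4 → 5 → 3; 5 → 2 → 10; 6 → 10 → 7; 7 → 6 → 8; 8 → 9 → 9; 9 → 4 → 4; 10 → 1 → 2.
So φψ in one-line form is 6 5 1 3 10 7 8 9 4 2.

6 5 1 3 10 7 8 9 4 2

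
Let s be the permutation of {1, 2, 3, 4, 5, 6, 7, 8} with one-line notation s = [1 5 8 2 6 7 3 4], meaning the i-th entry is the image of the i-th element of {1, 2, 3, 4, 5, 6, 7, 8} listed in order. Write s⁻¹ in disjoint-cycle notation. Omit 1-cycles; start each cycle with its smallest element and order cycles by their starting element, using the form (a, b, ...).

(2, 4, 8, 3, 7, 6, 5)

The cycle decomposition of s is (2, 5, 6, 7, 3, 8, 4).
Reversing each cycle (and rotating so the smallest element leads) gives s⁻¹ = (2, 4, 8, 3, 7, 6, 5).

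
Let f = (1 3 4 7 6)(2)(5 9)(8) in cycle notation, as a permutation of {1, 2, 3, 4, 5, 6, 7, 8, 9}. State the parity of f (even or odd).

odd

The cycle lengths are 5, 2, 1, 1.
A cycle of length ℓ contributes ℓ−1 transpositions, so f is a product of 4 + 1 = 5 transpositions — odd.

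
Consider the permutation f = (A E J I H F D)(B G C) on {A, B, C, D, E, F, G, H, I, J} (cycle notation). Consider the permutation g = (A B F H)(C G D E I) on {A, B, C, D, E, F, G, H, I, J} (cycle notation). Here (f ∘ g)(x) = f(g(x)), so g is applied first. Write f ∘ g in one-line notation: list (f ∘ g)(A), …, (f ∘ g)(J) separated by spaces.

G D C J H F A E B I

For each element, apply g then f: A → B → G; B → F → D; C → G → C; D → E → J; E → I → H; F → H → F; G → D → A; H → A → E; I → C → B; J → J → I.
Collecting the images, f ∘ g = [G D C J H F A E B I].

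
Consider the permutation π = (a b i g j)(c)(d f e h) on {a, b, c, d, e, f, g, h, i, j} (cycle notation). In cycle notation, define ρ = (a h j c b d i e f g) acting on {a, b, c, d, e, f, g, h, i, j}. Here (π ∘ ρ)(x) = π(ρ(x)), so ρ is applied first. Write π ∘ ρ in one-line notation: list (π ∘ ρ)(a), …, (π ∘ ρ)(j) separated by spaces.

(π ∘ ρ)(x) = π(ρ(x)). Computing each image: π(ρ(a)) = π(h) = d, π(ρ(b)) = π(d) = f, π(ρ(c)) = π(b) = i, π(ρ(d)) = π(i) = g, π(ρ(e)) = π(f) = e, π(ρ(f)) = π(g) = j, π(ρ(g)) = π(a) = b, π(ρ(h)) = π(j) = a, π(ρ(i)) = π(e) = h, π(ρ(j)) = π(c) = c.
Hence π ∘ ρ = [d f i g e j b a h c].

d f i g e j b a h c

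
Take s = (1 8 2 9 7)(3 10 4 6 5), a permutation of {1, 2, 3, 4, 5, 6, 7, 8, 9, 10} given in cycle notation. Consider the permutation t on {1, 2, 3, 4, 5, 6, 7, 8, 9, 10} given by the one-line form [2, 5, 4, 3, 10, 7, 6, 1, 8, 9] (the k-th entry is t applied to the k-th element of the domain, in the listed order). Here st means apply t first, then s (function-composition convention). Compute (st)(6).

First apply t: t(6) = 7, then s(7) = 1. Thus (st)(6) = 1.

1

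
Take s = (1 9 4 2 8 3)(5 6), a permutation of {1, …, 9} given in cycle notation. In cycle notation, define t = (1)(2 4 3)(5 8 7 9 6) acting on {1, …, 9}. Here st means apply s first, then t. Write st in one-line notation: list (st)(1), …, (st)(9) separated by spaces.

6 7 1 4 5 8 9 2 3

For each element, apply s then t: 1 → 9 → 6; 2 → 8 → 7; 3 → 1 → 1; 4 → 2 → 4; 5 → 6 → 5; 6 → 5 → 8; 7 → 7 → 9; 8 → 3 → 2; 9 → 4 → 3.
Collecting the images, st = [6 7 1 4 5 8 9 2 3].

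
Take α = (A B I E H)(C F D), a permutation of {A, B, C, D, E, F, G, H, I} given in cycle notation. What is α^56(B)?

I

B lies in the 5-cycle (A B I E H).
Since the cycle has length 5, α^56 acts on it the same as α^1 (56 mod 5 = 1).
Advancing 1 step from B: B → I.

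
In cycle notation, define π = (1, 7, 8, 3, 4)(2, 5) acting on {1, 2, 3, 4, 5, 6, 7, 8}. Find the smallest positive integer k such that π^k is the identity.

The disjoint cycles have lengths 5, 2, 1.
The order is lcm(5, 2) = 10.

10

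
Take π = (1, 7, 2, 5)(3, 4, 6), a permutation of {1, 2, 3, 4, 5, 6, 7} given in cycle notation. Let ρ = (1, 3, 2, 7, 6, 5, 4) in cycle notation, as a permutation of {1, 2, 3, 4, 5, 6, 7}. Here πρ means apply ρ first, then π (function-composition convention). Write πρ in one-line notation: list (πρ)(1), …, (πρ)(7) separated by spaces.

(πρ)(x) = π(ρ(x)). Computing each image: π(ρ(1)) = π(3) = 4, π(ρ(2)) = π(7) = 2, π(ρ(3)) = π(2) = 5, π(ρ(4)) = π(1) = 7, π(ρ(5)) = π(4) = 6, π(ρ(6)) = π(5) = 1, π(ρ(7)) = π(6) = 3.
Hence πρ = [4 2 5 7 6 1 3].

4 2 5 7 6 1 3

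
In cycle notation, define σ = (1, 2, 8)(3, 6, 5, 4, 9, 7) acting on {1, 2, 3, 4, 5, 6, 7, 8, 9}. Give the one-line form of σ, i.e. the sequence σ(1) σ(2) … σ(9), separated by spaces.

Each element maps to the next entry in its cycle (wrapping to the front): 1↦2, 2↦8, 3↦6, 4↦9, 5↦4, 6↦5, 7↦3, 8↦1, 9↦7.
So the one-line form is 2 8 6 9 4 5 3 1 7.

2 8 6 9 4 5 3 1 7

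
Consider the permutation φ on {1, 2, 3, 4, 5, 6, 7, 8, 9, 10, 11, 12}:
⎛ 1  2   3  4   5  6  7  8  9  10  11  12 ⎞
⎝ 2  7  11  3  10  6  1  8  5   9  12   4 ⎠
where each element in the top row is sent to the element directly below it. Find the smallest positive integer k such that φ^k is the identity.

12

Decomposing into disjoint cycles gives cycle lengths 4, 3, 3, 1, 1.
The order is lcm(4, 3, 3) = 12.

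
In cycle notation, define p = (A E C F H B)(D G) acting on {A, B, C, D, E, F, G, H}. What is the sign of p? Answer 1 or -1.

1

The cycle lengths are 6, 2.
A cycle of length ℓ contributes ℓ−1 transpositions, so p is a product of 5 + 1 = 6 transpositions — even.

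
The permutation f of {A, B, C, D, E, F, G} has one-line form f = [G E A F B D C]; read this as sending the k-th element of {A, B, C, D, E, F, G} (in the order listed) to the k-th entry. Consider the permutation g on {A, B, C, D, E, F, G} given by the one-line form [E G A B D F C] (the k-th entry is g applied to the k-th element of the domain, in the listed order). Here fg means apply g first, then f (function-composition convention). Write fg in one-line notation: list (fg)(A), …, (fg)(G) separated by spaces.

B C G E F D A

(fg)(x) = f(g(x)). Computing each image: f(g(A)) = f(E) = B, f(g(B)) = f(G) = C, f(g(C)) = f(A) = G, f(g(D)) = f(B) = E, f(g(E)) = f(D) = F, f(g(F)) = f(F) = D, f(g(G)) = f(C) = A.
Hence fg = [B C G E F D A].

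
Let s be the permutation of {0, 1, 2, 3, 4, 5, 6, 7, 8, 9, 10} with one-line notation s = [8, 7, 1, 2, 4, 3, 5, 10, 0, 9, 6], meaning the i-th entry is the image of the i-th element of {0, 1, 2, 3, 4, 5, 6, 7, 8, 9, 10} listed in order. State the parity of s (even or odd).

odd

In disjoint-cycle form the cycle lengths are 7, 2, 1, 1.
A cycle of length ℓ contributes ℓ−1 transpositions, so s is a product of 6 + 1 = 7 transpositions — odd.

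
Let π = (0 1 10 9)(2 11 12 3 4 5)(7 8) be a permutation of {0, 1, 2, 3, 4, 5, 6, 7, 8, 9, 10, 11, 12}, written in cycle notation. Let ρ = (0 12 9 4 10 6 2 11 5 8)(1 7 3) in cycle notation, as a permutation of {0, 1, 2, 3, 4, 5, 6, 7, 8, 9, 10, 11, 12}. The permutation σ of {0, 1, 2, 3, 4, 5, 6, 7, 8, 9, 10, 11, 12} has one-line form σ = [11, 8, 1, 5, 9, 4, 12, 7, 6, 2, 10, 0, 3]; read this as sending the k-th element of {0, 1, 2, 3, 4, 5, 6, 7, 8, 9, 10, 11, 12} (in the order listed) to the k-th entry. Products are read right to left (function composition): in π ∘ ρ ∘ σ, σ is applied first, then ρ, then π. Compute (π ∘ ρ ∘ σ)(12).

10

(π ∘ ρ ∘ σ)(12) = π(ρ(σ(12))). σ(12) = 3, then ρ(3) = 1, then π(1) = 10, so the result is 10.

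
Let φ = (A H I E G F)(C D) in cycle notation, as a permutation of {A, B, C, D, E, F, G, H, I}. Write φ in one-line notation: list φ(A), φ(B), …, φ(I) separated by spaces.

Image by image: A→H, B→B, C→D, D→C, E→G, F→A, G→F, H→I, I→E.
So the one-line form is H B D C G A F I E.

H B D C G A F I E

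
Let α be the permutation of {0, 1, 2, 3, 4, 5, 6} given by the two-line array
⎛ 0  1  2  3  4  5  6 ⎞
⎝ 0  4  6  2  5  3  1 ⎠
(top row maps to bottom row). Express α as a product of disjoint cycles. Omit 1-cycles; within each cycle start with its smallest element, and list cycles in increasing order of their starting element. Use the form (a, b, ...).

Iterating α from 1 gives 1 → 4 → 5 → 3 → 2 → 6 → 1; that is the 6-cycle (1, 4, 5, 3, 2, 6).
Continuing from each remaining unvisited element yields (1, 4, 5, 3, 2, 6).

(1, 4, 5, 3, 2, 6)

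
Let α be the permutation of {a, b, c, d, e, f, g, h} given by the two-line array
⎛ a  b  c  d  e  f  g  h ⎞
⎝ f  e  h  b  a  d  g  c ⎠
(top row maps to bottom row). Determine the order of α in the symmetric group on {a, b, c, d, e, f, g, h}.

The disjoint-cycle form of α has cycle lengths 5, 2, 1.
The order of α is the least common multiple of its cycle lengths: lcm(5, 2) = 10.

10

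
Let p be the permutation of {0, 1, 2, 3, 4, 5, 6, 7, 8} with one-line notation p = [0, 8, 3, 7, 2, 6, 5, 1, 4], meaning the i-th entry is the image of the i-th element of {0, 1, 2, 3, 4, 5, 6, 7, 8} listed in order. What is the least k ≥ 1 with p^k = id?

6

Writing p as disjoint cycles, the cycle lengths are 6, 2, 1.
Since disjoint cycles commute, ord(p) = lcm(6, 2) = 6.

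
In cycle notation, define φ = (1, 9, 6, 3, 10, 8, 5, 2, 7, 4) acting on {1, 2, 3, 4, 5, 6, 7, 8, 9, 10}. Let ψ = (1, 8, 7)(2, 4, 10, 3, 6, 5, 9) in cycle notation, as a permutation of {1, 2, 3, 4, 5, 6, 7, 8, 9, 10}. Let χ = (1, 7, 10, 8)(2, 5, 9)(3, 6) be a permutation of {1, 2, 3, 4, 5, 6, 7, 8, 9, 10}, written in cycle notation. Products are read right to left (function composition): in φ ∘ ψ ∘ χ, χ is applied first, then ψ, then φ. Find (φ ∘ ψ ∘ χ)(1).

9

(φ ∘ ψ ∘ χ)(1) = φ(ψ(χ(1))). χ(1) = 7, then ψ(7) = 1, then φ(1) = 9, so the result is 9.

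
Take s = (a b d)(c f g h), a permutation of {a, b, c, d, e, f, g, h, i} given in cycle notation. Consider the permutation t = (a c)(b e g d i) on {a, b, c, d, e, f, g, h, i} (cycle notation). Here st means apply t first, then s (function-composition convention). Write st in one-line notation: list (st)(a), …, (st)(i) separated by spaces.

f e b i h g a c d

For each element, apply t then s: a → c → f; b → e → e; c → a → b; d → i → i; e → g → h; f → f → g; g → d → a; h → h → c; i → b → d.
Collecting the images, st = [f e b i h g a c d].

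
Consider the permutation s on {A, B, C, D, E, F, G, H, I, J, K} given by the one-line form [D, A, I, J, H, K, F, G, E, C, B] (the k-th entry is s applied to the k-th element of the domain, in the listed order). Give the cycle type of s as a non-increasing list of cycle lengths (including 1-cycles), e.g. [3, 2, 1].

[11]

The disjoint cycles are (A, D, J, C, I, E, H, G, F, K, B), with lengths 11 in non-increasing order.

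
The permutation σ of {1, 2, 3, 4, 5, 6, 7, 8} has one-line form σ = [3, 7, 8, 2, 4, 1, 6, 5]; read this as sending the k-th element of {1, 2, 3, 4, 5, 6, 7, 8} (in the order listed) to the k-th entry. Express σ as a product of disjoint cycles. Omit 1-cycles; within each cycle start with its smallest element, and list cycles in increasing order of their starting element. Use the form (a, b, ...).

(1, 3, 8, 5, 4, 2, 7, 6)

From 1: 1 → 3 → 8 → 5 → 4 → 2 → 7 → 6 → 1, closing the cycle (1, 3, 8, 5, 4, 2, 7, 6).
Repeating from the next unused element and collecting all non-trivial cycles gives (1, 3, 8, 5, 4, 2, 7, 6).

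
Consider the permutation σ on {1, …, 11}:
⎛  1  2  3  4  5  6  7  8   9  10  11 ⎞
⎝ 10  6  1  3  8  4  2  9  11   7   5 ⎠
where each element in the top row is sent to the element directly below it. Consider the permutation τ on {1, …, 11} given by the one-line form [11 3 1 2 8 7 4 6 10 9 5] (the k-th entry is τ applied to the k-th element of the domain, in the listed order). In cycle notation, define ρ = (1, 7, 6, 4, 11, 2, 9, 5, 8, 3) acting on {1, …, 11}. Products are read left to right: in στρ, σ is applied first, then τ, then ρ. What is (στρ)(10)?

11

Chase 10: σ(10) = 7; τ(7) = 4; ρ(4) = 11. Hence (στρ)(10) = 11.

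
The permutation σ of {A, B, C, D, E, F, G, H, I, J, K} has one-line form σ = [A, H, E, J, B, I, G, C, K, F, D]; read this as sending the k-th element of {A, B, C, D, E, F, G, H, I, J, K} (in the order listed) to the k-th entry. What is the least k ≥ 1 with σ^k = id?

20

The disjoint-cycle form of σ has cycle lengths 5, 4, 1, 1.
Since disjoint cycles commute, ord(σ) = lcm(5, 4) = 20.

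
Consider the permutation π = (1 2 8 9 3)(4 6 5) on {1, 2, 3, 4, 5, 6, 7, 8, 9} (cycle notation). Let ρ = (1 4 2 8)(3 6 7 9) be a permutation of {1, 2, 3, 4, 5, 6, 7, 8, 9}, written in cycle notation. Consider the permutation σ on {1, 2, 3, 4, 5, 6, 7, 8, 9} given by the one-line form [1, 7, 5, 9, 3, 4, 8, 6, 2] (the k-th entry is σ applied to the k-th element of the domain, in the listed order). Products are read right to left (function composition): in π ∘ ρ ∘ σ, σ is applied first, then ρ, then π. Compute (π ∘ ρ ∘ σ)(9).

9

(π ∘ ρ ∘ σ)(9) = π(ρ(σ(9))). σ(9) = 2, then ρ(2) = 8, then π(8) = 9, so the result is 9.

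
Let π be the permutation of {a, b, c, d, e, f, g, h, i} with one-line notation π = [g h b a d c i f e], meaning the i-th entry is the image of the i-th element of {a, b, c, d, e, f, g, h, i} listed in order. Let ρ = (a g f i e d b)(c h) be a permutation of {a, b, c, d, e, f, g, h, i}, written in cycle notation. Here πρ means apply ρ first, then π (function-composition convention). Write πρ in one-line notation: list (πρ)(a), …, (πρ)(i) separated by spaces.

i g f h a e c b d

Chase each element through ρ then π: a → g → i; b → a → g; c → h → f; d → b → h; e → d → a; f → i → e; g → f → c; h → c → b; i → e → d.
So πρ in one-line form is i g f h a e c b d.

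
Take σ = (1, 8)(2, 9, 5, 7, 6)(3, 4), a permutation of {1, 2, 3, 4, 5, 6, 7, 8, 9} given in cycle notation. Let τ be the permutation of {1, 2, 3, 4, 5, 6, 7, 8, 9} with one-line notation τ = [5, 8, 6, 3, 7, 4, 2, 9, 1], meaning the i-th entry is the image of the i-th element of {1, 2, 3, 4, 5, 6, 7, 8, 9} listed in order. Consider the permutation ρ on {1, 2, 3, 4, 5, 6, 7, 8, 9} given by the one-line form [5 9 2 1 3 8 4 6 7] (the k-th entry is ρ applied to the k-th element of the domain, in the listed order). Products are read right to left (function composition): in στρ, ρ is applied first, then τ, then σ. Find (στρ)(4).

7

Chase 4: ρ(4) = 1; τ(1) = 5; σ(5) = 7. Hence (στρ)(4) = 7.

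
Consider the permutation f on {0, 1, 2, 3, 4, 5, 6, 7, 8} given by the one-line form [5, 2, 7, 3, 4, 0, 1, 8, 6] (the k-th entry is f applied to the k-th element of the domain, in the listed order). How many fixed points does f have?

The fixed points (elements with f(x) = x) are {3, 4}, so there are 2.

2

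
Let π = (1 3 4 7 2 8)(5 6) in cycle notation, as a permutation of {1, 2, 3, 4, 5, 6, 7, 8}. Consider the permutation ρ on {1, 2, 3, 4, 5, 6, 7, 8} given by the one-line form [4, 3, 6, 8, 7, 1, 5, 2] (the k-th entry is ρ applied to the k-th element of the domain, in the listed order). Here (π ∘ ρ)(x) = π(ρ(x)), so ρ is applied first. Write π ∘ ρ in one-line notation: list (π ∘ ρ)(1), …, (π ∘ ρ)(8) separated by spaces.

(π ∘ ρ)(x) = π(ρ(x)). Computing each image: π(ρ(1)) = π(4) = 7, π(ρ(2)) = π(3) = 4, π(ρ(3)) = π(6) = 5, π(ρ(4)) = π(8) = 1, π(ρ(5)) = π(7) = 2, π(ρ(6)) = π(1) = 3, π(ρ(7)) = π(5) = 6, π(ρ(8)) = π(2) = 8.
Hence π ∘ ρ = [7 4 5 1 2 3 6 8].

7 4 5 1 2 3 6 8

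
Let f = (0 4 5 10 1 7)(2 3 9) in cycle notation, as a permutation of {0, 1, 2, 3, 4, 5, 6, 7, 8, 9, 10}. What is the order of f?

The cycle type of f is (6, 3, 1, 1).
The order of f is the least common multiple of its cycle lengths: lcm(6, 3) = 6.

6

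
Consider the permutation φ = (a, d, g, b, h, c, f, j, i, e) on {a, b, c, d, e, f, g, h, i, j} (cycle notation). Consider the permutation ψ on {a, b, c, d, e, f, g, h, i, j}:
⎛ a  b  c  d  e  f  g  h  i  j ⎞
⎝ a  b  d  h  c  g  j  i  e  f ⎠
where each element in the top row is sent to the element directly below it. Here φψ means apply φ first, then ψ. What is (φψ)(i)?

(φψ)(i) = ψ(φ(i)). φ(i) = e, then ψ(e) = c. So (φψ)(i) = c.

c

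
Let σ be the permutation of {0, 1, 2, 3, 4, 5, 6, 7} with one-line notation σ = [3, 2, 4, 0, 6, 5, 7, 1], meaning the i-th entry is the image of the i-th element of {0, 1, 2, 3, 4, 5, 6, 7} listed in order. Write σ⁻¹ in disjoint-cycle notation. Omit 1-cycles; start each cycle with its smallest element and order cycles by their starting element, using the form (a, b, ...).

(0, 3)(1, 7, 6, 4, 2)

First write σ in disjoint cycles: (0, 3)(1, 2, 4, 6, 7).
Reversing each cycle (and rotating so the smallest element leads) gives σ⁻¹ = (0, 3)(1, 7, 6, 4, 2).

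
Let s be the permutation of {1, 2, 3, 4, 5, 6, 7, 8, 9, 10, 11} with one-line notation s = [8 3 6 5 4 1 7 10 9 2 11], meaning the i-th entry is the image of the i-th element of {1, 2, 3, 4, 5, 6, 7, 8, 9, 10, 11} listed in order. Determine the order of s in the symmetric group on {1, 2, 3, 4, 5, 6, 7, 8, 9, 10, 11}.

6

Decomposing into disjoint cycles gives cycle lengths 6, 2, 1, 1, 1.
The order is lcm(6, 2) = 6.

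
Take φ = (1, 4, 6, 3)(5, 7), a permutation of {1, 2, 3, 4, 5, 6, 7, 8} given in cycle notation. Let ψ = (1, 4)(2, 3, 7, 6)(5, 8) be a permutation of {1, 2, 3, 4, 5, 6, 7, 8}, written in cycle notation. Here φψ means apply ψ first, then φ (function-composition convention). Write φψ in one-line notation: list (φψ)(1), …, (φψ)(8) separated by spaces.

6 1 5 4 8 2 3 7

(φψ)(x) = φ(ψ(x)). Computing each image: φ(ψ(1)) = φ(4) = 6, φ(ψ(2)) = φ(3) = 1, φ(ψ(3)) = φ(7) = 5, φ(ψ(4)) = φ(1) = 4, φ(ψ(5)) = φ(8) = 8, φ(ψ(6)) = φ(2) = 2, φ(ψ(7)) = φ(6) = 3, φ(ψ(8)) = φ(5) = 7.
Hence φψ = [6 1 5 4 8 2 3 7].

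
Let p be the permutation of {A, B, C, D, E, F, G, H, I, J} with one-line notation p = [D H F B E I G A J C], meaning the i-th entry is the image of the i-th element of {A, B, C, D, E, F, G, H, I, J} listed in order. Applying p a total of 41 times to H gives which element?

A

Tracing H → A → … returns to H after 4 steps, so H lies in a 4-cycle (A, D, B, H).
On a 4-cycle, p^4 is the identity, so p^41 = p^1 there (41 ≡ 1 mod 4).
Stepping 1 place around the cycle: H → A.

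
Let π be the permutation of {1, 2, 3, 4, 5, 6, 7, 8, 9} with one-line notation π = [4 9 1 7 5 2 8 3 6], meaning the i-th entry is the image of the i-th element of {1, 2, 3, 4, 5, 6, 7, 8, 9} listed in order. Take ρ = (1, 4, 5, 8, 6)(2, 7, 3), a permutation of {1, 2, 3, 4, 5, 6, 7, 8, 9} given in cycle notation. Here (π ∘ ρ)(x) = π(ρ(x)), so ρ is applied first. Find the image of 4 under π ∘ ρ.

(π ∘ ρ)(4) = π(ρ(4)). ρ(4) = 5, then π(5) = 5. So (π ∘ ρ)(4) = 5.

5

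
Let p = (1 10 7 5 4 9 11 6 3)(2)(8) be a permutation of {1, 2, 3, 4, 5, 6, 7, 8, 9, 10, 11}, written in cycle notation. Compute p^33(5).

1

5 lies in the 9-cycle (1 10 7 5 4 9 11 6 3).
Since the cycle has length 9, p^33 acts on it the same as p^6 (33 mod 9 = 6).
Advancing 6 steps from 5: 5 → 4 → 9 → 11 → 6 → 3 → 1.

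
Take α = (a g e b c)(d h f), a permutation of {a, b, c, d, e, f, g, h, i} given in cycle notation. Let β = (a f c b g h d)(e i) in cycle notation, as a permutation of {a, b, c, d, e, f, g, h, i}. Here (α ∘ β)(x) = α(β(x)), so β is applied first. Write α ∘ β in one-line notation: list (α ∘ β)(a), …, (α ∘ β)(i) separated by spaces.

For each element, apply β then α: a → f → d; b → g → e; c → b → c; d → a → g; e → i → i; f → c → a; g → h → f; h → d → h; i → e → b.
Collecting the images, α ∘ β = [d e c g i a f h b].

d e c g i a f h b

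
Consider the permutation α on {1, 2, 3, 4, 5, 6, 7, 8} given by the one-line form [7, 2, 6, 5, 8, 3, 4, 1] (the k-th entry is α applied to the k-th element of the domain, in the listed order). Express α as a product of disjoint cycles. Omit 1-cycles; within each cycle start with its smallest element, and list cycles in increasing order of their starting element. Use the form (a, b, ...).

(1, 7, 4, 5, 8)(3, 6)

Start at 1 and follow images: 1 → 7 → 4 → 5 → 8 → 1, giving the cycle (1, 7, 4, 5, 8).
Repeating from the next unused element and collecting all non-trivial cycles gives (1, 7, 4, 5, 8)(3, 6).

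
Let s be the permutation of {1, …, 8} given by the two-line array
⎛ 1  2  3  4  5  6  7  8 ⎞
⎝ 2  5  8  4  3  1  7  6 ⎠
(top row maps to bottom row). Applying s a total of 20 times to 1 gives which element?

Tracing 1 → 2 → … returns to 1 after 6 steps, so 1 lies in a 6-cycle (1 2 5 3 8 6).
Powers repeat with period 6 on this cycle, and 20 mod 6 = 2, so s^20(1) = s^2(1).
Stepping 2 places around the cycle: 1 → 2 → 5.

5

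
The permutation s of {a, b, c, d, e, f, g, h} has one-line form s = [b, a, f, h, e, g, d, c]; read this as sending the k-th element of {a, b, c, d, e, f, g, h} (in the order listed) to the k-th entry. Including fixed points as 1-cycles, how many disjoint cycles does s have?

The cycle decomposition is (a b)(c f g d h)(e), which has 3 cycles (counting 1-cycles).

3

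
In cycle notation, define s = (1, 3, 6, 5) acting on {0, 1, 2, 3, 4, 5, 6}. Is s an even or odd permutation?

odd

The cycle lengths are 4, 1, 1, 1.
A cycle is odd iff its length is even; s has 1 even-length cycle, so sgn(s) = (−1)^1 and s is odd.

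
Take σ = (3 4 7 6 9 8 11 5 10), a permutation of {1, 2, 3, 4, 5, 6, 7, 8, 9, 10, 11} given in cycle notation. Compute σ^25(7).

7 lies in the 9-cycle (3 4 7 6 9 8 11 5 10).
Powers repeat with period 9 on this cycle, and 25 mod 9 = 7, so σ^25(7) = σ^7(7).
Advancing 7 steps from 7: 7 → 6 → 9 → 8 → 11 → 5 → 10 → 3.

3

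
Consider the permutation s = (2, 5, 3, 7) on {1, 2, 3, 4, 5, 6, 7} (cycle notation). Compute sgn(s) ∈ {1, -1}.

-1

The cycle lengths are 4, 1, 1, 1.
A cycle of length ℓ contributes ℓ−1 transpositions, so s is a product of 3 transpositions — odd.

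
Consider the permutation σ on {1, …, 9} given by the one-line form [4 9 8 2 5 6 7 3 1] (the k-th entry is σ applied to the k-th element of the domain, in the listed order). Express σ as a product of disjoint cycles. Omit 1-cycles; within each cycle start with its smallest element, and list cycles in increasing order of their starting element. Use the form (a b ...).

(1 4 2 9)(3 8)

Iterating σ from 1 gives 1 → 4 → 2 → 9 → 1; that is the 4-cycle (1 4 2 9).
Repeating from the next unused element and collecting all non-trivial cycles gives (1 4 2 9)(3 8).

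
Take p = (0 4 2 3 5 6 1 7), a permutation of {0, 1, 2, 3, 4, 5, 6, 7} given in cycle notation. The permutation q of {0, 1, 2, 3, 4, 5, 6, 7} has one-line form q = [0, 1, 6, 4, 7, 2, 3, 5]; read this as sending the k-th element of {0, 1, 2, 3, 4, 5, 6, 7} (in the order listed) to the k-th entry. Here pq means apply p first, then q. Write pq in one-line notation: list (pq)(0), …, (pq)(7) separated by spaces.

For each element, apply p then q: 0 → 4 → 7; 1 → 7 → 5; 2 → 3 → 4; 3 → 5 → 2; 4 → 2 → 6; 5 → 6 → 3; 6 → 1 → 1; 7 → 0 → 0.
Collecting the images, pq = [7 5 4 2 6 3 1 0].

7 5 4 2 6 3 1 0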